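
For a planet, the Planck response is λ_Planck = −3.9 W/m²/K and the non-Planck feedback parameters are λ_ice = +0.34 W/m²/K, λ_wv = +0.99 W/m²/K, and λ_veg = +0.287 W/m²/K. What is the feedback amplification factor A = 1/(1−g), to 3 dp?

1.708

Convert to gains: g_ice = 0.34/3.9 = 0.08718; g_wv = 0.99/3.9 = 0.2538; g_veg = 0.287/3.9 = 0.07359.
Total gain g = 0.41457.
A = 1/(1 − 0.41457) = 1.708.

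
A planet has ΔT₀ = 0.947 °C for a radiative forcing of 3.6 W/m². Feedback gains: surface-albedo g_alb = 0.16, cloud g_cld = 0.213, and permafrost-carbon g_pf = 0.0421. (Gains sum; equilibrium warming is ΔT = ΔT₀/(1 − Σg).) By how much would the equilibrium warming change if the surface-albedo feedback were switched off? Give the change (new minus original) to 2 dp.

-0.35 °C

Original: g = 0.4151, ΔT = 0.947/(1−0.4151) = 1.6191 °C.
Without surface-albedo: g' = 0.2551, ΔT' = 0.947/(1−0.2551) = 1.2713 °C.
Change = 1.2713 − 1.6191 = -0.35 °C.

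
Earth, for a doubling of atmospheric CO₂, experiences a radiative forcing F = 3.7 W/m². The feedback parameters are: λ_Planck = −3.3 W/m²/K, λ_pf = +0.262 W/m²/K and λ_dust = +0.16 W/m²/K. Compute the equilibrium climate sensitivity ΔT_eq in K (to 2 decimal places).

Net feedback parameter λ = (−3.3) + (+0.262) + (+0.16) = -2.878 W/m²/K.
ΔT = −F/λ = −3.7/(-2.878) = 1.29 K.

1.29 K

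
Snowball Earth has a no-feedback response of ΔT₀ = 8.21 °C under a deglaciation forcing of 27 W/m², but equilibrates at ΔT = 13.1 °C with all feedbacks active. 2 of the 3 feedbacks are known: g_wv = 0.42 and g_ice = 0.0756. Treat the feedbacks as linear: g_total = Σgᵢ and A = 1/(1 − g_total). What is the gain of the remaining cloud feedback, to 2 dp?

-0.12

Amplification A = ΔT/ΔT₀ = 13.1/8.21 = 1.596.
Total gain g = 1 − 1/A = 1 − 1/1.596 = 0.3734.
Known gains sum to 0.42 + 0.0756 = 0.4956.
g_cld = 0.3734 − 0.4956 = -0.12.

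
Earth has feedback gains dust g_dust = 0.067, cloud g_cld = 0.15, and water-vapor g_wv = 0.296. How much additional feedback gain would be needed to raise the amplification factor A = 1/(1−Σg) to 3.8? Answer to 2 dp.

0.22

Current total gain = 0.513.
Target gain for A = 3.8: g* = 1 − 1/3.8 = 0.7368.
Additional gain needed = 0.7368 − 0.513 = 0.22.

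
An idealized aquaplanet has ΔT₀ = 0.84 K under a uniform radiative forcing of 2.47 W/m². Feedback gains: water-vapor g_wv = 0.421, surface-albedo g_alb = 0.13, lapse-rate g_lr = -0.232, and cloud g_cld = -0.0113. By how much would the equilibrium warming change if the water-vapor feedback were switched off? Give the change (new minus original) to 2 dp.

-0.46 K

Original: g = 0.3077, ΔT = 0.84/(1−0.3077) = 1.2133 K.
Without water-vapor: g' = -0.1133, ΔT' = 0.84/(1+0.1133) = 0.7545 K.
Change = 0.7545 − 1.2133 = -0.46 K.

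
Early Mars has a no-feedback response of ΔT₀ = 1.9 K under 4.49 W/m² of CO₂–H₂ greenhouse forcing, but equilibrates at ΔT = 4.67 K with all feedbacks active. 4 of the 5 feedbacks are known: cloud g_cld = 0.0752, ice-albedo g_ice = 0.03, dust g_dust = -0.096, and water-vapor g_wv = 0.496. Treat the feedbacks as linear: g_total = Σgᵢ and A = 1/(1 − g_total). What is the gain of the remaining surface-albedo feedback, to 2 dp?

Amplification A = ΔT/ΔT₀ = 4.67/1.9 = 2.458.
Total gain g = 1 − 1/A = 1 − 1/2.458 = 0.5932.
Known gains sum to 0.0752 + 0.03 − 0.096 + 0.496 = 0.5052.
g_alb = 0.5932 − 0.5052 = 0.09.

0.09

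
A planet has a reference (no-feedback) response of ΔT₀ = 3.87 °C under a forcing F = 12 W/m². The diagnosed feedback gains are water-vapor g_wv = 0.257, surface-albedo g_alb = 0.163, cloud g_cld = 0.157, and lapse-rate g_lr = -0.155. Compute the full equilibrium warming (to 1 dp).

Total gain g = 0.257 + 0.163 + 0.157 − 0.155 = 0.422.
Amplification A = 1/(1 − 0.422) = 1.73.
ΔT = 3.87 × 1.73 = 6.7 °C.

6.7 °C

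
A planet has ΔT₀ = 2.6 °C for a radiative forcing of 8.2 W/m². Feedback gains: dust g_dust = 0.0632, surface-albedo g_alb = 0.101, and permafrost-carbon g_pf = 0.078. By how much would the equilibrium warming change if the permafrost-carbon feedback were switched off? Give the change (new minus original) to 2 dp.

Original: g = 0.2422, ΔT = 2.6/(1−0.2422) = 3.4310 °C.
Without permafrost-carbon: g' = 0.1642, ΔT' = 2.6/(1−0.1642) = 3.1108 °C.
Change = 3.1108 − 3.4310 = -0.32 °C.

-0.32 °C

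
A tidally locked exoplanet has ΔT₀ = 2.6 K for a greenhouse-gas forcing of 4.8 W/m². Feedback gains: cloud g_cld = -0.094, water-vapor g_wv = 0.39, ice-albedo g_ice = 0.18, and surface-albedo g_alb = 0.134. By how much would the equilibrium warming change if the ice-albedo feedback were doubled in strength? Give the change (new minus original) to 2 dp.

5.71 K

Original: g = 0.61, ΔT = 2.6/(1−0.61) = 6.6667 K.
With doubled ice-albedo: g' = 0.79, ΔT' = 2.6/(1−0.79) = 12.3810 K.
Change = 12.3810 − 6.6667 = 5.71 K.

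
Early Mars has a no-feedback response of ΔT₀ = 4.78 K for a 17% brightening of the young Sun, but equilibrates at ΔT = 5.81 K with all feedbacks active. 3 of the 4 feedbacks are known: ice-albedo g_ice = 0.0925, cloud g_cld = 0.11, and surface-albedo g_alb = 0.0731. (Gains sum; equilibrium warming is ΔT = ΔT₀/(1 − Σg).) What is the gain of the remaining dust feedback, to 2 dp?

-0.10

Amplification A = ΔT/ΔT₀ = 5.81/4.78 = 1.215.
Total gain g = 1 − 1/A = 1 − 1/1.215 = 0.177.
Known gains sum to 0.0925 + 0.11 + 0.0731 = 0.2756.
g_dust = 0.177 − 0.2756 = -0.10.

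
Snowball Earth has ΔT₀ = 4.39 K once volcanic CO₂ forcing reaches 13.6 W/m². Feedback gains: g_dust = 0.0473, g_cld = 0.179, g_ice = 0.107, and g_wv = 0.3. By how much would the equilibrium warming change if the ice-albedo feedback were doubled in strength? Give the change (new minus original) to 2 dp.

Original: g = 0.6333, ΔT = 4.39/(1−0.6333) = 11.9716 K.
With doubled ice-albedo: g' = 0.7403, ΔT' = 4.39/(1−0.7403) = 16.9041 K.
Change = 16.9041 − 11.9716 = 4.93 K.

4.93 K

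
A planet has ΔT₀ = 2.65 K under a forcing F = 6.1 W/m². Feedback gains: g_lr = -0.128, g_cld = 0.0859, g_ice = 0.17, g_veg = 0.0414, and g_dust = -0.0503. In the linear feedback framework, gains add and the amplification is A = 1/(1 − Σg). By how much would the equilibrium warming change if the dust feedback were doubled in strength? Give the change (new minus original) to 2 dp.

Original: g = 0.119, ΔT = 2.65/(1−0.119) = 3.0079 K.
With doubled dust: g' = 0.0687, ΔT' = 2.65/(1−0.0687) = 2.8455 K.
Change = 2.8455 − 3.0079 = -0.16 K.

-0.16 K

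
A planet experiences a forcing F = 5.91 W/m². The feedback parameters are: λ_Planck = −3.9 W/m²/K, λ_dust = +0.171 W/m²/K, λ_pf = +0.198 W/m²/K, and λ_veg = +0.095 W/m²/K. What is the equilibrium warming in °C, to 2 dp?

Net feedback parameter λ = (−3.9) + (+0.171) + (+0.198) + (+0.095) = -3.436 W/m²/K.
ΔT = −F/λ = −5.91/(-3.436) = 1.72 °C.

1.72 °C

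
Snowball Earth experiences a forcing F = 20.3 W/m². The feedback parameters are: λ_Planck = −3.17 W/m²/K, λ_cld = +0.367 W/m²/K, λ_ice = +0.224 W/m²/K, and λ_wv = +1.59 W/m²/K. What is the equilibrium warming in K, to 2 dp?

Net feedback parameter λ = (−3.17) + (+0.367) + (+0.224) + (+1.59) = -0.989 W/m²/K.
ΔT = −F/λ = −20.3/(-0.989) = 20.53 K.

20.53 K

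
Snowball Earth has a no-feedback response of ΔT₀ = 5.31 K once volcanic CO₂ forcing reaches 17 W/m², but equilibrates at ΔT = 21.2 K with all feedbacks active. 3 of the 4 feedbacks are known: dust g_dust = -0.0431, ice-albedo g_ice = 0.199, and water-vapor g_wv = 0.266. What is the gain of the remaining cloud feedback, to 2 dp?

Amplification A = ΔT/ΔT₀ = 21.2/5.31 = 3.992.
Total gain g = 1 − 1/A = 1 − 1/3.992 = 0.7495.
Known gains sum to -0.0431 + 0.199 + 0.266 = 0.4219.
g_cld = 0.7495 − 0.4219 = 0.33.

0.33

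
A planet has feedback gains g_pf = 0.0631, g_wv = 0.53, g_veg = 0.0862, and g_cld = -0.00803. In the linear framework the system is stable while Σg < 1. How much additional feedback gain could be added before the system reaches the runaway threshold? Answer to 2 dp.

0.33

Current total gain = 0.0631 + 0.53 + 0.0862 − 0.00803 = 0.67127.
Margin to runaway = 1 − 0.67127 = 0.33.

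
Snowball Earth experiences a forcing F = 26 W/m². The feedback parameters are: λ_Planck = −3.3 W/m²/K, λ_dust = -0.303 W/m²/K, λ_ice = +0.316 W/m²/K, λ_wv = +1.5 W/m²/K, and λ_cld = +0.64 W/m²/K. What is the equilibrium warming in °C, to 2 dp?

Net feedback parameter λ = (−3.3) + (-0.303) + (+0.316) + (+1.5) + (+0.64) = -1.147 W/m²/K.
ΔT = −F/λ = −26/(-1.147) = 22.67 °C.

22.67 °C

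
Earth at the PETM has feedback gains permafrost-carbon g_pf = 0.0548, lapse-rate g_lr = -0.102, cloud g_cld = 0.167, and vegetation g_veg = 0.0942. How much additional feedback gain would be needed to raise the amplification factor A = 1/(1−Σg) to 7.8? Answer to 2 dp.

Current total gain = 0.214.
Target gain for A = 7.8: g* = 1 − 1/7.8 = 0.8718.
Additional gain needed = 0.8718 − 0.214 = 0.66.

0.66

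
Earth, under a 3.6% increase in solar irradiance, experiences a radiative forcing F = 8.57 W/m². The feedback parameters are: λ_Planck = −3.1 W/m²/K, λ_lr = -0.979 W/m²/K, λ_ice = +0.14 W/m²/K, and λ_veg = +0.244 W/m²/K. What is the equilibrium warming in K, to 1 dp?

Net feedback parameter λ = (−3.1) + (-0.979) + (+0.14) + (+0.244) = -3.695 W/m²/K.
ΔT = −F/λ = −8.57/(-3.695) = 2.3 K.

2.3 K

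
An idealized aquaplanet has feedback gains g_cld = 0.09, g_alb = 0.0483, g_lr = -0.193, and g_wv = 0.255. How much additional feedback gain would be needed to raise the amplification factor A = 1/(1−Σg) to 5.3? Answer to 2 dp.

0.61

Current total gain = 0.2003.
Target gain for A = 5.3: g* = 1 − 1/5.3 = 0.8113.
Additional gain needed = 0.8113 − 0.2003 = 0.61.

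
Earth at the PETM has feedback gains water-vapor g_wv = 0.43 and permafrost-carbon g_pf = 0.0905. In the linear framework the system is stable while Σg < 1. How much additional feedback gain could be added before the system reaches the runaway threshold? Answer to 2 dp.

0.48

Current total gain = 0.43 + 0.0905 = 0.5205.
Margin to runaway = 1 − 0.5205 = 0.48.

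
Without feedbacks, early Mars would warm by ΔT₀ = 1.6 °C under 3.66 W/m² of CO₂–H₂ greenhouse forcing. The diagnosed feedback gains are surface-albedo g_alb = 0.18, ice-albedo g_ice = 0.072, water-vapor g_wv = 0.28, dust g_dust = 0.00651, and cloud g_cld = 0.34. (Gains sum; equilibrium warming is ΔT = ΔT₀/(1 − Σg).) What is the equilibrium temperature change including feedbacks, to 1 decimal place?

Total gain g = 0.18 + 0.072 + 0.28 + 0.00651 + 0.34 = 0.87851.
Amplification A = 1/(1 − 0.87851) = 8.231.
ΔT = 1.6 × 8.231 = 13.2 °C.

13.2 °C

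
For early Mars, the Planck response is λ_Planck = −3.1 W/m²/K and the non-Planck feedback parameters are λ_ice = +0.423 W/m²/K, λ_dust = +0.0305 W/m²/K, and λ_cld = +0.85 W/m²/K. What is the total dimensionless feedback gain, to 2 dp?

0.42

Convert to gains: g_ice = 0.423/3.1 = 0.1365; g_dust = 0.0305/3.1 = 0.009839; g_cld = 0.85/3.1 = 0.2742.
Total gain g = 0.420539.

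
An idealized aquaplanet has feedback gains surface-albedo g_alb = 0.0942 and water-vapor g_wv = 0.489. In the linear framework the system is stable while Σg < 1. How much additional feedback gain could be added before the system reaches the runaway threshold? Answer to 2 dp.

0.42

Current total gain = 0.0942 + 0.489 = 0.5832.
Margin to runaway = 1 − 0.5832 = 0.42.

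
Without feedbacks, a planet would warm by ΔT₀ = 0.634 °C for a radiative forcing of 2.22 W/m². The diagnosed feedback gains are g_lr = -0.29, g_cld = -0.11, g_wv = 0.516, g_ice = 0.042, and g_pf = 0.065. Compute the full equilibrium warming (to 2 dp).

0.82 °C

Total gain g = -0.29 − 0.11 + 0.516 + 0.042 + 0.065 = 0.223.
Amplification A = 1/(1 − 0.223) = 1.287.
ΔT = 0.634 × 1.287 = 0.82 °C.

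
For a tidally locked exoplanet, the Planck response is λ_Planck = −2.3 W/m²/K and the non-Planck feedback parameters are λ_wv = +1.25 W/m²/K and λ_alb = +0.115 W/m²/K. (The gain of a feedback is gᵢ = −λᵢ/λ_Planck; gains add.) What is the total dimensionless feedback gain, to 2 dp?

0.59

Convert to gains: g_wv = 1.25/2.3 = 0.5435; g_alb = 0.115/2.3 = 0.05.
Total gain g = 0.5935.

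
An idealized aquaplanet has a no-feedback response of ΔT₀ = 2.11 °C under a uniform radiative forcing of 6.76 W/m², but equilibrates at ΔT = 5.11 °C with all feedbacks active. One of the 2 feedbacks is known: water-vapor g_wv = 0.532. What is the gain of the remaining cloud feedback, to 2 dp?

Amplification A = ΔT/ΔT₀ = 5.11/2.11 = 2.422.
Total gain g = 1 − 1/A = 1 − 1/2.422 = 0.5871.
The known gain is 0.532.
g_cld = 0.5871 − 0.532 = 0.06.

0.06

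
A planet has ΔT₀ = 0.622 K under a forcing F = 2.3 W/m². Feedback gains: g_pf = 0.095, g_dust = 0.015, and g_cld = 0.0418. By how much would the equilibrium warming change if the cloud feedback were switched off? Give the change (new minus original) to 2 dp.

-0.03 K

Original: g = 0.1518, ΔT = 0.622/(1−0.1518) = 0.7333 K.
Without cloud: g' = 0.11, ΔT' = 0.622/(1−0.11) = 0.6989 K.
Change = 0.6989 − 0.7333 = -0.03 K.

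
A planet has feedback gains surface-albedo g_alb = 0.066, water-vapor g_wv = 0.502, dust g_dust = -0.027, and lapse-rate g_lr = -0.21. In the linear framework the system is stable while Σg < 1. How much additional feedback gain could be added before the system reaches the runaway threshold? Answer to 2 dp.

Current total gain = 0.066 + 0.502 − 0.027 − 0.21 = 0.331.
Margin to runaway = 1 − 0.331 = 0.67.

0.67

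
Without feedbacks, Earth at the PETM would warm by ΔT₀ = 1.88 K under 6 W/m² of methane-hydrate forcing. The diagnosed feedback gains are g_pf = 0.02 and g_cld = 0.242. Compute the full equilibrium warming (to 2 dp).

2.55 K

Total gain g = 0.02 + 0.242 = 0.262.
Amplification A = 1/(1 − 0.262) = 1.355.
ΔT = 1.88 × 1.355 = 2.55 K.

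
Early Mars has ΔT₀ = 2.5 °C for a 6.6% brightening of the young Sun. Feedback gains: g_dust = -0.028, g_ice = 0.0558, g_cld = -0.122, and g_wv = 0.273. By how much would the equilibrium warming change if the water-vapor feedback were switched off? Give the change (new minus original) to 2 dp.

Original: g = 0.1788, ΔT = 2.5/(1−0.1788) = 3.0443 °C.
Without water-vapor: g' = -0.0942, ΔT' = 2.5/(1+0.0942) = 2.2848 °C.
Change = 2.2848 − 3.0443 = -0.76 °C.

-0.76 °C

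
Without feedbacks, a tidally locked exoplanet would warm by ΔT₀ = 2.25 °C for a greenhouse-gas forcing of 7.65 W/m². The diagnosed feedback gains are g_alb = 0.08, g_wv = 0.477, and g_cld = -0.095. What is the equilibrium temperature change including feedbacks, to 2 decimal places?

4.18 °C

Total gain g = 0.08 + 0.477 − 0.095 = 0.462.
Amplification A = 1/(1 − 0.462) = 1.859.
ΔT = 2.25 × 1.859 = 4.18 °C.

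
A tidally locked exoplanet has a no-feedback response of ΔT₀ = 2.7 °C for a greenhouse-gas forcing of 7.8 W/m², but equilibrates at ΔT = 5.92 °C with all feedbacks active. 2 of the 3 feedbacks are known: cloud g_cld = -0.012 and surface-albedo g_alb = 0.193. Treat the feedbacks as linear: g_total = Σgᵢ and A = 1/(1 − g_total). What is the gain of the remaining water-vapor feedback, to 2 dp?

Amplification A = ΔT/ΔT₀ = 5.92/2.7 = 2.193.
Total gain g = 1 − 1/A = 1 − 1/2.193 = 0.544.
Known gains sum to -0.012 + 0.193 = 0.181.
g_wv = 0.544 − 0.181 = 0.36.

0.36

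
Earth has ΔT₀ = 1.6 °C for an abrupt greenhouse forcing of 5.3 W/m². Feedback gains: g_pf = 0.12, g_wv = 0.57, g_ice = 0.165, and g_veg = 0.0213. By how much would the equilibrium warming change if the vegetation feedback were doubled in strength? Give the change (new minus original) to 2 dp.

2.69 °C

Original: g = 0.8763, ΔT = 1.6/(1−0.8763) = 12.9345 °C.
With doubled vegetation: g' = 0.8976, ΔT' = 1.6/(1−0.8976) = 15.6250 °C.
Change = 15.6250 − 12.9345 = 2.69 °C.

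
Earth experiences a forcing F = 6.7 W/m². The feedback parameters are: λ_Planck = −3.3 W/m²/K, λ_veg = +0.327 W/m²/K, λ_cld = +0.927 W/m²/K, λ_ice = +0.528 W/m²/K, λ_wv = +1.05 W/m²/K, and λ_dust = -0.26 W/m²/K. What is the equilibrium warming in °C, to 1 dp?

9.2 °C

Net feedback parameter λ = (−3.3) + (+0.327) + (+0.927) + (+0.528) + (+1.05) + (-0.26) = -0.728 W/m²/K.
ΔT = −F/λ = −6.7/(-0.728) = 9.2 °C.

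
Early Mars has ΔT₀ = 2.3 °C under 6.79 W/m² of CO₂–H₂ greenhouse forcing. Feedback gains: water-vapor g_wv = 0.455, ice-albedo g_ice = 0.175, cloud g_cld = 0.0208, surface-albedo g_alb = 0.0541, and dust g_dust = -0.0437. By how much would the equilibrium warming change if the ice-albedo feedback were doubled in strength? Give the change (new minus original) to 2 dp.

Original: g = 0.6612, ΔT = 2.3/(1−0.6612) = 6.7887 °C.
With doubled ice-albedo: g' = 0.8362, ΔT' = 2.3/(1−0.8362) = 14.0415 °C.
Change = 14.0415 − 6.7887 = 7.25 °C.

7.25 °C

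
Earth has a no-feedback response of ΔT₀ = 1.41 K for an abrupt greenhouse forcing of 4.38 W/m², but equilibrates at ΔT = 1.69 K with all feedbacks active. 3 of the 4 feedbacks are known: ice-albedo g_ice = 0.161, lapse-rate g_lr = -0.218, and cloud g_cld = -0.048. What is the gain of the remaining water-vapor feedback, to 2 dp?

0.27

Amplification A = ΔT/ΔT₀ = 1.69/1.41 = 1.199.
Total gain g = 1 − 1/A = 1 − 1/1.199 = 0.166.
Known gains sum to 0.161 − 0.218 − 0.048 = -0.105.
g_wv = 0.166 + 0.105 = 0.27.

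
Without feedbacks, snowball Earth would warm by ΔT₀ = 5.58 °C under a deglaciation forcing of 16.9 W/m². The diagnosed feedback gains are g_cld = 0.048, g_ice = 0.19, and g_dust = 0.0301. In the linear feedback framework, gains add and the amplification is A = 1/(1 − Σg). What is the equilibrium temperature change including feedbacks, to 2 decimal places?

7.62 °C

Total gain g = 0.048 + 0.19 + 0.0301 = 0.2681.
Amplification A = 1/(1 − 0.2681) = 1.366.
ΔT = 5.58 × 1.366 = 7.62 °C.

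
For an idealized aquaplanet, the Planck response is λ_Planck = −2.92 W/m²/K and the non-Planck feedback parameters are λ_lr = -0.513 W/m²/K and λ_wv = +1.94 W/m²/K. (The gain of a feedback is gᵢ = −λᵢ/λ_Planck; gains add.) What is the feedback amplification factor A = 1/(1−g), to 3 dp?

1.956

Convert to gains: g_lr = -0.513/2.92 = -0.1757; g_wv = 1.94/2.92 = 0.6644.
Total gain g = 0.4887.
A = 1/(1 − 0.4887) = 1.956.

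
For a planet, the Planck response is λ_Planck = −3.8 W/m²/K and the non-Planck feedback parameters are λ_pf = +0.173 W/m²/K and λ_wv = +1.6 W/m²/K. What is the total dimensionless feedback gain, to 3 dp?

0.467

Convert to gains: g_pf = 0.173/3.8 = 0.04553; g_wv = 1.6/3.8 = 0.4211.
Total gain g = 0.46663.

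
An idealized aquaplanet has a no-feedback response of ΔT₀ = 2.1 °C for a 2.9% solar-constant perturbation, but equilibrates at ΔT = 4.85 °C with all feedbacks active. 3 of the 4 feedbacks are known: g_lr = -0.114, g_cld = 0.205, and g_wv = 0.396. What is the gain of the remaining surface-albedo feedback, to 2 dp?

Amplification A = ΔT/ΔT₀ = 4.85/2.1 = 2.31.
Total gain g = 1 − 1/A = 1 − 1/2.31 = 0.5671.
Known gains sum to -0.114 + 0.205 + 0.396 = 0.487.
g_alb = 0.5671 − 0.487 = 0.08.

0.08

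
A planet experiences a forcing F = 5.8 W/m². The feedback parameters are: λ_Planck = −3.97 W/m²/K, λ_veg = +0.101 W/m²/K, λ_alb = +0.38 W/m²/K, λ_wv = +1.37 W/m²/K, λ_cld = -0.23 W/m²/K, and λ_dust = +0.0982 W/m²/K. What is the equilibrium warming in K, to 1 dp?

Net feedback parameter λ = (−3.97) + (+0.101) + (+0.38) + (+1.37) + (-0.23) + (+0.0982) = -2.2508 W/m²/K.
ΔT = −F/λ = −5.8/(-2.2508) = 2.6 K.

2.6 K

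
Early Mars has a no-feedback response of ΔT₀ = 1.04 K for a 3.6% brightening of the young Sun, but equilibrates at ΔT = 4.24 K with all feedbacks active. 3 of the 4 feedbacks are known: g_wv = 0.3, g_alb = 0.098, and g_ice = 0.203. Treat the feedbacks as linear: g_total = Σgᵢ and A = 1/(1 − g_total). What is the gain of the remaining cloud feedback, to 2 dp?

Amplification A = ΔT/ΔT₀ = 4.24/1.04 = 4.077.
Total gain g = 1 − 1/A = 1 − 1/4.077 = 0.7547.
Known gains sum to 0.3 + 0.098 + 0.203 = 0.601.
g_cld = 0.7547 − 0.601 = 0.15.

0.15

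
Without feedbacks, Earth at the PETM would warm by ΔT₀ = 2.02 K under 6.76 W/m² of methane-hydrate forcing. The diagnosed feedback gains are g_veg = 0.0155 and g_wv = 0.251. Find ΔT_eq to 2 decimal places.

Total gain g = 0.0155 + 0.251 = 0.2665.
Amplification A = 1/(1 − 0.2665) = 1.363.
ΔT = 2.02 × 1.363 = 2.75 K.

2.75 K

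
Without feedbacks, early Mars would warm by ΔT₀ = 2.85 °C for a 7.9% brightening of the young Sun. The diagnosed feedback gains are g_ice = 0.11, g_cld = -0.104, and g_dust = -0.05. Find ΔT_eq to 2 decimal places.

Total gain g = 0.11 − 0.104 − 0.05 = -0.044.
Amplification A = 1/(1 + 0.044) = 0.9579.
ΔT = 2.85 × 0.9579 = 2.73 °C.

2.73 °C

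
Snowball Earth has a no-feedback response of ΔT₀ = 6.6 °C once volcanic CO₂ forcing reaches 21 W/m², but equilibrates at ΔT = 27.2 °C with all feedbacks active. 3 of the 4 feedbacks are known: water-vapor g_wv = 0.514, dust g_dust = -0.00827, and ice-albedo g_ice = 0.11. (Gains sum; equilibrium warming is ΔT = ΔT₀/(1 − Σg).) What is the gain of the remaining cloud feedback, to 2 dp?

0.14

Amplification A = ΔT/ΔT₀ = 27.2/6.6 = 4.121.
Total gain g = 1 − 1/A = 1 − 1/4.121 = 0.7573.
Known gains sum to 0.514 − 0.00827 + 0.11 = 0.61573.
g_cld = 0.7573 − 0.61573 = 0.14.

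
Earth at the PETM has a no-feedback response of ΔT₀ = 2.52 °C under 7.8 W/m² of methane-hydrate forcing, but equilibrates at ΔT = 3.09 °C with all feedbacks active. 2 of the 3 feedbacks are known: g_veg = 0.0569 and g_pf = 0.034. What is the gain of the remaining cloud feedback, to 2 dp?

0.09

Amplification A = ΔT/ΔT₀ = 3.09/2.52 = 1.226.
Total gain g = 1 − 1/A = 1 − 1/1.226 = 0.1843.
Known gains sum to 0.0569 + 0.034 = 0.0909.
g_cld = 0.1843 − 0.0909 = 0.09.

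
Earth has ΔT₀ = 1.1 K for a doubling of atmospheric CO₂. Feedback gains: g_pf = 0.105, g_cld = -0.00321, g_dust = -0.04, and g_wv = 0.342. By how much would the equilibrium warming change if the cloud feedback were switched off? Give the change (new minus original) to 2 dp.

0.01 K

Original: g = 0.40379, ΔT = 1.1/(1−0.40379) = 1.8450 K.
Without cloud: g' = 0.407, ΔT' = 1.1/(1−0.407) = 1.8550 K.
Change = 1.8550 − 1.8450 = 0.01 K.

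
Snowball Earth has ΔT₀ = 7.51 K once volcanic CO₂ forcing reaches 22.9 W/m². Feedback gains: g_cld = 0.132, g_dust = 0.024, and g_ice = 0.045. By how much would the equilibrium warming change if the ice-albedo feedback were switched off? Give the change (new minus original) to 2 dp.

-0.50 K

Original: g = 0.201, ΔT = 7.51/(1−0.201) = 9.3992 K.
Without ice-albedo: g' = 0.156, ΔT' = 7.51/(1−0.156) = 8.8981 K.
Change = 8.8981 − 9.3992 = -0.50 K.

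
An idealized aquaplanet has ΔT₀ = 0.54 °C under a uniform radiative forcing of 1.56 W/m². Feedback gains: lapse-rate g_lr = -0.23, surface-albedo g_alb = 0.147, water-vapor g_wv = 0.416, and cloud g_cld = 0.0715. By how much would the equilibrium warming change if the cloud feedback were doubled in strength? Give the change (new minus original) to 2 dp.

0.12 °C

Original: g = 0.4045, ΔT = 0.54/(1−0.4045) = 0.9068 °C.
With doubled cloud: g' = 0.476, ΔT' = 0.54/(1−0.476) = 1.0305 °C.
Change = 1.0305 − 0.9068 = 0.12 °C.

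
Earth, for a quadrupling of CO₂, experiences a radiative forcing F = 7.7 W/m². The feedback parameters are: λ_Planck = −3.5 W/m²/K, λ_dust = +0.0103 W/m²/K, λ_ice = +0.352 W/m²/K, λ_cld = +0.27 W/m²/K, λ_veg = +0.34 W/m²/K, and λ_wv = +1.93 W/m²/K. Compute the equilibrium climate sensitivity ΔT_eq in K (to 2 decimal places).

12.88 K

Net feedback parameter λ = (−3.5) + (+0.0103) + (+0.352) + (+0.27) + (+0.34) + (+1.93) = -0.5977 W/m²/K.
ΔT = −F/λ = −7.7/(-0.5977) = 12.88 K.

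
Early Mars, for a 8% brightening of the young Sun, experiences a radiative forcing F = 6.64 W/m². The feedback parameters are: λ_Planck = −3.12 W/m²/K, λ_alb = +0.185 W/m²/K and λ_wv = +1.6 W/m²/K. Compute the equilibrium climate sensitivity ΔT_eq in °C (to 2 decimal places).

4.97 °C

Net feedback parameter λ = (−3.12) + (+0.185) + (+1.6) = -1.335 W/m²/K.
ΔT = −F/λ = −6.64/(-1.335) = 4.97 °C.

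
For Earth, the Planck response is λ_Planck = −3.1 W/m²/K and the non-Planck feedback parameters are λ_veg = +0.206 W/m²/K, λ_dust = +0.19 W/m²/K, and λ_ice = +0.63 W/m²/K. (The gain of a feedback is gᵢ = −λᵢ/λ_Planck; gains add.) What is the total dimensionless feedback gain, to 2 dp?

0.33

Convert to gains: g_veg = 0.206/3.1 = 0.06645; g_dust = 0.19/3.1 = 0.06129; g_ice = 0.63/3.1 = 0.2032.
Total gain g = 0.33094.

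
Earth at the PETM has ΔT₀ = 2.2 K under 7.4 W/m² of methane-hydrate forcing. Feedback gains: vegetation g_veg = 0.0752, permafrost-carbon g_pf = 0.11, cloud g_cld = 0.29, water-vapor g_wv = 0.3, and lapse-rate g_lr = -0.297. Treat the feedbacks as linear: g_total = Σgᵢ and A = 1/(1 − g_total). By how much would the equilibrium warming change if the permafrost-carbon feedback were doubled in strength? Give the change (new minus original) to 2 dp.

Original: g = 0.4782, ΔT = 2.2/(1−0.4782) = 4.2162 K.
With doubled permafrost-carbon: g' = 0.5882, ΔT' = 2.2/(1−0.5882) = 5.3424 K.
Change = 5.3424 − 4.2162 = 1.13 K.

1.13 K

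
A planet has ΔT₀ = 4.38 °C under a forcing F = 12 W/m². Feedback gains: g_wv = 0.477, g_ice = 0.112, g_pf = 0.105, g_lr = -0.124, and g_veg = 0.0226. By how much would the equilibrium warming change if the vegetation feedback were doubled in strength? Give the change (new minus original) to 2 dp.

Original: g = 0.5926, ΔT = 4.38/(1−0.5926) = 10.7511 °C.
With doubled vegetation: g' = 0.6152, ΔT' = 4.38/(1−0.6152) = 11.3825 °C.
Change = 11.3825 − 10.7511 = 0.63 °C.

0.63 °C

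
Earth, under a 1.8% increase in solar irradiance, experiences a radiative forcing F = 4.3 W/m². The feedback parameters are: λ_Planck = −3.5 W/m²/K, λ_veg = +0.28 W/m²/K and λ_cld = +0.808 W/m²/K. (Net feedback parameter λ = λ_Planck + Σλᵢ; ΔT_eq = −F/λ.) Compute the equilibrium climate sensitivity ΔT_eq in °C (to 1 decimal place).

Net feedback parameter λ = (−3.5) + (+0.28) + (+0.808) = -2.412 W/m²/K.
ΔT = −F/λ = −4.3/(-2.412) = 1.8 °C.

1.8 °C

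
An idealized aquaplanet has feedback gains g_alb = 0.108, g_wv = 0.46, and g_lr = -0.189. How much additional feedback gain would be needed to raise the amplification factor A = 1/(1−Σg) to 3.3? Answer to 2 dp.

Current total gain = 0.379.
Target gain for A = 3.3: g* = 1 − 1/3.3 = 0.697.
Additional gain needed = 0.697 − 0.379 = 0.32.

0.32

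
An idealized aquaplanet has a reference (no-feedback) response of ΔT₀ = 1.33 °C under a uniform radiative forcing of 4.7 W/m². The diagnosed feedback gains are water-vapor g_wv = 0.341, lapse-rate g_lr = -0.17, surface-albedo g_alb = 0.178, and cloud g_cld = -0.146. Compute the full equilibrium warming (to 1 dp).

1.7 °C

Total gain g = 0.341 − 0.17 + 0.178 − 0.146 = 0.203.
Amplification A = 1/(1 − 0.203) = 1.255.
ΔT = 1.33 × 1.255 = 1.7 °C.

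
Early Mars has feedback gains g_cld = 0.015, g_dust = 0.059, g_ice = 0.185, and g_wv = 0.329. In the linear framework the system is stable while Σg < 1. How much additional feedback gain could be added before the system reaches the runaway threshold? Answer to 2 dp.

0.41

Current total gain = 0.015 + 0.059 + 0.185 + 0.329 = 0.588.
Margin to runaway = 1 − 0.588 = 0.41.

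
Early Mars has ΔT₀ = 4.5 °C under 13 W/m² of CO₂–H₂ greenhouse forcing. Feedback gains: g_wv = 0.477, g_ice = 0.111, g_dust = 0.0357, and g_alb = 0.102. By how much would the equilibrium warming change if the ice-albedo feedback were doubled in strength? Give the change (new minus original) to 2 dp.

Original: g = 0.7257, ΔT = 4.5/(1−0.7257) = 16.4054 °C.
With doubled ice-albedo: g' = 0.8367, ΔT' = 4.5/(1−0.8367) = 27.5566 °C.
Change = 27.5566 − 16.4054 = 11.15 °C.

11.15 °C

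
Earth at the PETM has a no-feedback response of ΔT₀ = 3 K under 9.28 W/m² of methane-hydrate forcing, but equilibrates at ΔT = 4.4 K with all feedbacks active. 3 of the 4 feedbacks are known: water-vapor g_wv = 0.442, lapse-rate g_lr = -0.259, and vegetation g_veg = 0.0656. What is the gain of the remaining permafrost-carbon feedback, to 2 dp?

0.07

Amplification A = ΔT/ΔT₀ = 4.4/3 = 1.467.
Total gain g = 1 − 1/A = 1 − 1/1.467 = 0.3183.
Known gains sum to 0.442 − 0.259 + 0.0656 = 0.2486.
g_pf = 0.3183 − 0.2486 = 0.07.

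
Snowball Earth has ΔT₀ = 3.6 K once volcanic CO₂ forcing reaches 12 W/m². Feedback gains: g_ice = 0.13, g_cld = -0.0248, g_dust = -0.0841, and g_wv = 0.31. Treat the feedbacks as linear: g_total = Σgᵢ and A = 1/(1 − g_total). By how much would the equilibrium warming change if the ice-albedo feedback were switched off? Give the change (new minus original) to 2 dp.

Original: g = 0.3311, ΔT = 3.6/(1−0.3311) = 5.3820 K.
Without ice-albedo: g' = 0.2011, ΔT' = 3.6/(1−0.2011) = 4.5062 K.
Change = 4.5062 − 5.3820 = -0.88 K.

-0.88 K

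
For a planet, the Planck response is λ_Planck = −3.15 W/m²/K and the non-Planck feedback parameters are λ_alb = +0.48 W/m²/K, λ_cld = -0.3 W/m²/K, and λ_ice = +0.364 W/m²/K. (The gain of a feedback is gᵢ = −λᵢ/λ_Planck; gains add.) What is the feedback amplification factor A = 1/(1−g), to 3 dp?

1.209

Convert to gains: g_alb = 0.48/3.15 = 0.1524; g_cld = -0.3/3.15 = -0.09524; g_ice = 0.364/3.15 = 0.1156.
Total gain g = 0.17276.
A = 1/(1 − 0.17276) = 1.209.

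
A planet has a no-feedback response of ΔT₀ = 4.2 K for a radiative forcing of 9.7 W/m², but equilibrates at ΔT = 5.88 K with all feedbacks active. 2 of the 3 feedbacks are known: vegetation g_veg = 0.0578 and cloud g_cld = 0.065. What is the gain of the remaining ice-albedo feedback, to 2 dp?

Amplification A = ΔT/ΔT₀ = 5.88/4.2 = 1.4.
Total gain g = 1 − 1/A = 1 − 1/1.4 = 0.2857.
Known gains sum to 0.0578 + 0.065 = 0.1228.
g_ice = 0.2857 − 0.1228 = 0.16.

0.16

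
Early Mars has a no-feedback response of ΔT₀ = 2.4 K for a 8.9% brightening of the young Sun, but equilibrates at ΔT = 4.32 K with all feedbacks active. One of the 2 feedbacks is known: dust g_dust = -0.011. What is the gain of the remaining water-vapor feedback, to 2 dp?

0.46

Amplification A = ΔT/ΔT₀ = 4.32/2.4 = 1.8.
Total gain g = 1 − 1/A = 1 − 1/1.8 = 0.4444.
The known gain is -0.011.
g_wv = 0.4444 + 0.011 = 0.46.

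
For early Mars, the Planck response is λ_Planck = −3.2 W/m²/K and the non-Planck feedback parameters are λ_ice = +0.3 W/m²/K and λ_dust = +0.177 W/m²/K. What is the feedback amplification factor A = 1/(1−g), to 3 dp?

1.175

Convert to gains: g_ice = 0.3/3.2 = 0.09375; g_dust = 0.177/3.2 = 0.05531.
Total gain g = 0.14906.
A = 1/(1 − 0.14906) = 1.175.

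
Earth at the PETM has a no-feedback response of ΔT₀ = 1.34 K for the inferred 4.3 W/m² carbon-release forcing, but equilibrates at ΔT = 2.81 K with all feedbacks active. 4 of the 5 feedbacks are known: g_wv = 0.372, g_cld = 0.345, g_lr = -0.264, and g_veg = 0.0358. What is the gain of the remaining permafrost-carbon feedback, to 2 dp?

Amplification A = ΔT/ΔT₀ = 2.81/1.34 = 2.097.
Total gain g = 1 − 1/A = 1 − 1/2.097 = 0.5231.
Known gains sum to 0.372 + 0.345 − 0.264 + 0.0358 = 0.4888.
g_pf = 0.5231 − 0.4888 = 0.03.

0.03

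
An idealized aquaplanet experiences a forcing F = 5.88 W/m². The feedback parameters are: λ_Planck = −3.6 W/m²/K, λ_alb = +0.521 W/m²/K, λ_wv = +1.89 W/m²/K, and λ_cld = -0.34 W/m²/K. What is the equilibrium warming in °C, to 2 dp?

Net feedback parameter λ = (−3.6) + (+0.521) + (+1.89) + (-0.34) = -1.529 W/m²/K.
ΔT = −F/λ = −5.88/(-1.529) = 3.85 °C.

3.85 °C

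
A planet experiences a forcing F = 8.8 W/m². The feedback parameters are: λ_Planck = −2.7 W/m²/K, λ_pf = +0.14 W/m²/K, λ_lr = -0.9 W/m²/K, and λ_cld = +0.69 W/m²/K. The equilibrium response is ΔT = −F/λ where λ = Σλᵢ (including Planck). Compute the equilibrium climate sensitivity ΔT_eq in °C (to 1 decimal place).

Net feedback parameter λ = (−2.7) + (+0.14) + (-0.9) + (+0.69) = -2.77 W/m²/K.
ΔT = −F/λ = −8.8/(-2.77) = 3.2 °C.

3.2 °C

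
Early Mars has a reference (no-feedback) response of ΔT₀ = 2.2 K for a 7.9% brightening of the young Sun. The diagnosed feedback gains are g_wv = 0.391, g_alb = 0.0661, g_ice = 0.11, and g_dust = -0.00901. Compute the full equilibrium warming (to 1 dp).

5.0 K

Total gain g = 0.391 + 0.0661 + 0.11 − 0.00901 = 0.55809.
Amplification A = 1/(1 − 0.55809) = 2.263.
ΔT = 2.2 × 2.263 = 5.0 K.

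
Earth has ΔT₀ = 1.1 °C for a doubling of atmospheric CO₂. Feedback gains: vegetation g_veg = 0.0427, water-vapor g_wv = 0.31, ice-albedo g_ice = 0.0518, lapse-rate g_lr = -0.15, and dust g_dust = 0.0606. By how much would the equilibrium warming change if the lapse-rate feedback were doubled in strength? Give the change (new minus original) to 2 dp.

-0.29 °C

Original: g = 0.3151, ΔT = 1.1/(1−0.3151) = 1.6061 °C.
With doubled lapse-rate: g' = 0.1651, ΔT' = 1.1/(1−0.1651) = 1.3175 °C.
Change = 1.3175 − 1.6061 = -0.29 °C.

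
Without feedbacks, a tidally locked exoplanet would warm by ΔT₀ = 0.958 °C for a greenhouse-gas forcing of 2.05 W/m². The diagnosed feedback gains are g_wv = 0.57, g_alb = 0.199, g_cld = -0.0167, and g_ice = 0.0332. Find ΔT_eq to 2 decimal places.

4.47 °C

Total gain g = 0.57 + 0.199 − 0.0167 + 0.0332 = 0.7855.
Amplification A = 1/(1 − 0.7855) = 4.662.
ΔT = 0.958 × 4.662 = 4.47 °C.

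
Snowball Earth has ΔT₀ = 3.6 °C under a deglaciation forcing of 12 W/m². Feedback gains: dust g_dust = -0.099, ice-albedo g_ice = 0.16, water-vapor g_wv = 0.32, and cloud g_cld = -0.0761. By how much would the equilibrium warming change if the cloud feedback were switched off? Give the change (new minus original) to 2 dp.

Original: g = 0.3049, ΔT = 3.6/(1−0.3049) = 5.1791 °C.
Without cloud: g' = 0.381, ΔT' = 3.6/(1−0.381) = 5.8158 °C.
Change = 5.8158 − 5.1791 = 0.64 °C.

0.64 °C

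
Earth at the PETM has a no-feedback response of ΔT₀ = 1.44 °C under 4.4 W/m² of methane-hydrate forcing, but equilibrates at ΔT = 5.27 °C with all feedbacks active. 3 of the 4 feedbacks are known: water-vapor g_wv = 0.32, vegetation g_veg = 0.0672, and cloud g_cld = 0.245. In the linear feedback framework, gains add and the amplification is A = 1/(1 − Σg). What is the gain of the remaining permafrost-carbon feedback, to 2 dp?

0.09

Amplification A = ΔT/ΔT₀ = 5.27/1.44 = 3.66.
Total gain g = 1 − 1/A = 1 − 1/3.66 = 0.7268.
Known gains sum to 0.32 + 0.0672 + 0.245 = 0.6322.
g_pf = 0.7268 − 0.6322 = 0.09.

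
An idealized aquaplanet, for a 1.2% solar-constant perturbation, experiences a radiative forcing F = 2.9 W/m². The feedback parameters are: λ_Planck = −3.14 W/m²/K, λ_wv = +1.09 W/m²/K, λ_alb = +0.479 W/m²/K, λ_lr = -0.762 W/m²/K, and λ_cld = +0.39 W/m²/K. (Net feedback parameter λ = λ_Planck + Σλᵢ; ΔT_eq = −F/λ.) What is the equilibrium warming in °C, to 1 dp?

Net feedback parameter λ = (−3.14) + (+1.09) + (+0.479) + (-0.762) + (+0.39) = -1.943 W/m²/K.
ΔT = −F/λ = −2.9/(-1.943) = 1.5 °C.

1.5 °C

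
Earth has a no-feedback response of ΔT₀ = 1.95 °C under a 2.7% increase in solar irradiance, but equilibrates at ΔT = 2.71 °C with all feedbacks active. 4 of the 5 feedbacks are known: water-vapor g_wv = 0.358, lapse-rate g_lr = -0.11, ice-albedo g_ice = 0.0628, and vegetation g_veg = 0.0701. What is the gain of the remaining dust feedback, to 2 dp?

-0.10

Amplification A = ΔT/ΔT₀ = 2.71/1.95 = 1.39.
Total gain g = 1 − 1/A = 1 − 1/1.39 = 0.2806.
Known gains sum to 0.358 − 0.11 + 0.0628 + 0.0701 = 0.3809.
g_dust = 0.2806 − 0.3809 = -0.10.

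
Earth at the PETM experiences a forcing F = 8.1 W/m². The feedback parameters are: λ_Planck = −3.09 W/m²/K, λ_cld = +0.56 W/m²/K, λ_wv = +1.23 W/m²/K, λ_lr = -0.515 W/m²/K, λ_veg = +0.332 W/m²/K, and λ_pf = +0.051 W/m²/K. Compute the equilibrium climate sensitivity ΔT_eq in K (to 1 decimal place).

5.7 K

Net feedback parameter λ = (−3.09) + (+0.56) + (+1.23) + (-0.515) + (+0.332) + (+0.051) = -1.432 W/m²/K.
ΔT = −F/λ = −8.1/(-1.432) = 5.7 K.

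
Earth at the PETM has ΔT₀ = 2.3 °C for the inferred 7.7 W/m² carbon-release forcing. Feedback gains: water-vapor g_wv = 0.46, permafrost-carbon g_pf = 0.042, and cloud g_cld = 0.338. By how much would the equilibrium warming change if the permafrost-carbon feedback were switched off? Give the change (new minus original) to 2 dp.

-2.99 °C

Original: g = 0.84, ΔT = 2.3/(1−0.84) = 14.3750 °C.
Without permafrost-carbon: g' = 0.798, ΔT' = 2.3/(1−0.798) = 11.3861 °C.
Change = 11.3861 − 14.3750 = -2.99 °C.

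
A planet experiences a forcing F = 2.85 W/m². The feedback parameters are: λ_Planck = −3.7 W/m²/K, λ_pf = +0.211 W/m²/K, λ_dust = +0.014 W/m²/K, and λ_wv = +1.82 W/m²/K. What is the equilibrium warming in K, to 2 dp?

1.72 K

Net feedback parameter λ = (−3.7) + (+0.211) + (+0.014) + (+1.82) = -1.655 W/m²/K.
ΔT = −F/λ = −2.85/(-1.655) = 1.72 K.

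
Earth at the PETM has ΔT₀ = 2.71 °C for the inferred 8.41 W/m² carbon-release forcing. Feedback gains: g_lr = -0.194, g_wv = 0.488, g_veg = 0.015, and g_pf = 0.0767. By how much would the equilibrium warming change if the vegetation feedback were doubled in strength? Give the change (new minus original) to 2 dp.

Original: g = 0.3857, ΔT = 2.71/(1−0.3857) = 4.4115 °C.
With doubled vegetation: g' = 0.4007, ΔT' = 2.71/(1−0.4007) = 4.5219 °C.
Change = 4.5219 − 4.4115 = 0.11 °C.

0.11 °C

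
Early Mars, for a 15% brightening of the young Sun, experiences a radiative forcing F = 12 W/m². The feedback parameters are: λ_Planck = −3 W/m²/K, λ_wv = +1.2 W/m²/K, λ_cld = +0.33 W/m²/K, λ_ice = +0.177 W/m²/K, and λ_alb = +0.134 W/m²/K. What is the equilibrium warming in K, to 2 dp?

Net feedback parameter λ = (−3) + (+1.2) + (+0.33) + (+0.177) + (+0.134) = -1.159 W/m²/K.
ΔT = −F/λ = −12/(-1.159) = 10.35 K.

10.35 K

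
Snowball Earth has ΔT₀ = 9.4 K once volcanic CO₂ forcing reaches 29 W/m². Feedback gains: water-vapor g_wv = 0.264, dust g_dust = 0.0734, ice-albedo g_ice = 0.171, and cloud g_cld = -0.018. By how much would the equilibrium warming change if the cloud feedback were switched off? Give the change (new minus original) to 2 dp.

Original: g = 0.4904, ΔT = 9.4/(1−0.4904) = 18.4458 K.
Without cloud: g' = 0.5084, ΔT' = 9.4/(1−0.5084) = 19.1212 K.
Change = 19.1212 − 18.4458 = 0.68 K.

0.68 K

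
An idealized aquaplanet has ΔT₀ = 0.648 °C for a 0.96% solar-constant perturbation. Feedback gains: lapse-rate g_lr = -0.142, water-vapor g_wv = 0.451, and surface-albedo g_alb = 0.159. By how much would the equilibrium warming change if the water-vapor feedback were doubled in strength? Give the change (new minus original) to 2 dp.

Original: g = 0.468, ΔT = 0.648/(1−0.468) = 1.2180 °C.
With doubled water-vapor: g' = 0.919, ΔT' = 0.648/(1−0.919) = 8.0000 °C.
Change = 8.0000 − 1.2180 = 6.78 °C.

6.78 °C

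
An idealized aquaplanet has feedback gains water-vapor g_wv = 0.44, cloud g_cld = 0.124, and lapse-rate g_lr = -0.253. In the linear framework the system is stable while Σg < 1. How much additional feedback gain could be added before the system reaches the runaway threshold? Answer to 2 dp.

0.69

Current total gain = 0.44 + 0.124 − 0.253 = 0.311.
Margin to runaway = 1 − 0.311 = 0.69.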